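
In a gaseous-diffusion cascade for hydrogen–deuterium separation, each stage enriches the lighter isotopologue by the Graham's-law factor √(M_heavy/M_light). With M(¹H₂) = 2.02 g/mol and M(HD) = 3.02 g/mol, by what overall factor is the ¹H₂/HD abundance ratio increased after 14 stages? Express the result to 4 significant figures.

16.70

Overall factor = α^14 with α = √(3.02/2.02), i.e. (3.02/2.02)^(14/2).
= 1.49505^7 = 16.70.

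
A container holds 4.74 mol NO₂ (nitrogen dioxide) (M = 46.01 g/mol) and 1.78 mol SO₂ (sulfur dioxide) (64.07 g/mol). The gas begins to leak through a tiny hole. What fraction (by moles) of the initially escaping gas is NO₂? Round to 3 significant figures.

0.759

Each component's effusion rate ∝ (its partial pressure)·(1/√M) ∝ n_i/√M_i.
So x_NO₂ in the escaping gas = (n_NO₂/√M_NO₂) / Σ(n_i/√M_i)
= (4.74/√46.01) / (4.74/√46.01 + 1.78/√64.07) = 0.6988/(0.6988 + 0.2224) = 0.759.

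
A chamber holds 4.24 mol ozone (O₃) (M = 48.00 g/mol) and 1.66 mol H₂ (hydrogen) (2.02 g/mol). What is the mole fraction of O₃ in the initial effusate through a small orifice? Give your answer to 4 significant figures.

0.3438

Each component's effusion rate ∝ (its partial pressure)·(1/√M) ∝ n_i/√M_i.
x_O₃(eff) = (n_O₃/√M_O₃) / (n_O₃/√M_O₃ + n_H₂/√M_H₂)
= (4.24/√48.00) / (4.24/√48.00 + 1.66/√2.02) = 0.6120/(0.6120 + 1.168) = 0.3438.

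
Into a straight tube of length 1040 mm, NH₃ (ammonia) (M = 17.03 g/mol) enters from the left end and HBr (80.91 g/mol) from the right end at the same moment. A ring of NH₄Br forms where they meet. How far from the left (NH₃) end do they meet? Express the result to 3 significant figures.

The fronts meet when d_NH₃ + d_HBr = L with d_NH₃/d_HBr = √(M_HBr/M_NH₃) (Graham's law). Here √(M_HBr/M_NH₃) = √(80.91/17.03) = 2.180.
With d_NH₃ + d_HBr = 1040 mm, d_HBr = 1040/(1 + 2.180) = 327.1 mm.
d_NH₃ = 1040 − 327.1 = 713 mm.

713 mm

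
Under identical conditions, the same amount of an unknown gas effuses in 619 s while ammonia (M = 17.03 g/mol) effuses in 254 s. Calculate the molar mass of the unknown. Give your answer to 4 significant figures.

Using Graham's law: t_X/t_NH₃ = √(M_X/M_NH₃).
619/254 = 2.437 = √(M_X/17.03)
M_X = 17.03 × 2.437² = 17.03 × 5.939 = 101.1 g/mol

101.1 g/mol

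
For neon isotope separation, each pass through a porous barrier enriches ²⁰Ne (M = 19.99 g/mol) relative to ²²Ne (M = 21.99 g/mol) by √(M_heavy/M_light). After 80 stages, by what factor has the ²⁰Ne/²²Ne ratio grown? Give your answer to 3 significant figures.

The single-stage factor is √(M_heavy/M_light), so 80 stages give [√(21.99/19.99)]^80 = (21.99/19.99)^(80/2).
= 1.10005^40 = 45.3.

45.3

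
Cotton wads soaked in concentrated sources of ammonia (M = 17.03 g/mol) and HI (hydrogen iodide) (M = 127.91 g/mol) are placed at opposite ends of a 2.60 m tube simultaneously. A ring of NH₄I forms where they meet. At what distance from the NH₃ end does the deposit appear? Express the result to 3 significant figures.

1.90 m

In equal time, each gas travels a distance ∝ its rate ∝ 1/√M, so d_NH₃/d_HI = √(M_HI/M_NH₃) = √(127.91/17.03) = 2.741.
With d_NH₃ + d_HI = 2.60 m, d_HI = 2.60/(1 + 2.741) = 0.6951 m.
d_NH₃ = 2.60 − 0.6951 = 1.90 m.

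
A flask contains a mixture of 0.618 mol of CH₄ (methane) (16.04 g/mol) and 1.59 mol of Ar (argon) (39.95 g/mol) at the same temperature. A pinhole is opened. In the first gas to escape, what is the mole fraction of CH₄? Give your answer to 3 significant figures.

The effusion rate of species i is ∝ p_i/√M_i ∝ n_i/√M_i.
x_CH₄(eff) = (n_CH₄/√M_CH₄) / (n_CH₄/√M_CH₄ + n_Ar/√M_Ar)
= (0.618/√16.04) / (0.618/√16.04 + 1.59/√39.95) = 0.1543/(0.1543 + 0.2516) = 0.380.

0.380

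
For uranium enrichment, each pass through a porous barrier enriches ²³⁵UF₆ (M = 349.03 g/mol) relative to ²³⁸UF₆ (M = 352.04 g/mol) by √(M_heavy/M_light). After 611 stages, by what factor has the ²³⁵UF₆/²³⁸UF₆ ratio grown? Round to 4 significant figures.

Overall factor = α^611 with α = √(352.04/349.03), i.e. (352.04/349.03)^(611/2).
= 1.00862^(611/2) = 13.78.

13.78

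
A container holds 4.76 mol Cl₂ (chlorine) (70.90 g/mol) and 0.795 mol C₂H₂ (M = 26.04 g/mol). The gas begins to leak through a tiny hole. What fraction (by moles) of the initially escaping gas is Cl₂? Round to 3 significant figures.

0.784

Effusion rate of each component ∝ n_i/√M_i (partial pressure × 1/√M).
x_Cl₂(eff) = (n_Cl₂/√M_Cl₂) / (n_Cl₂/√M_Cl₂ + n_C₂H₂/√M_C₂H₂)
= (4.76/√70.90) / (4.76/√70.90 + 0.795/√26.04) = 0.5653/(0.5653 + 0.1558) = 0.784.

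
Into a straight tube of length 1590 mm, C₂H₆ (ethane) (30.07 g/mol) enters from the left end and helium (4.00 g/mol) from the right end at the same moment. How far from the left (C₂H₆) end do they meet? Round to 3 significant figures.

Graham's law gives d_C₂H₆/d_He = rate_C₂H₆/rate_He = √(M_He/M_C₂H₆) = √(4.00/30.07) = 0.3647.
With d_C₂H₆ + d_He = 1590 mm, d_He = 1590/(1 + 0.3647) = 1165 mm.
d_C₂H₆ = 1590 − 1165 = 425 mm.

425 mm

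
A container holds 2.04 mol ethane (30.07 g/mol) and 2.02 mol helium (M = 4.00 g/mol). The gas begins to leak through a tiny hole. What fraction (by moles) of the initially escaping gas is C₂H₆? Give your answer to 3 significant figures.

0.269

The effusion rate of species i is ∝ p_i/√M_i ∝ n_i/√M_i.
So x_C₂H₆ in the escaping gas = (n_C₂H₆/√M_C₂H₆) / Σ(n_i/√M_i)
= (2.04/√30.07) / (2.04/√30.07 + 2.02/√4.00) = 0.3720/(0.3720 + 1.010) = 0.269.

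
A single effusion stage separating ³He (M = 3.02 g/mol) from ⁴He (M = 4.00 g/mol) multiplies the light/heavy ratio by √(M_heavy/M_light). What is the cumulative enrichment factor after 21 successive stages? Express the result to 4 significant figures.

19.12

After 21 stages the ratio has grown by (√(4.00/3.02))^21 = (4.00/3.02)^(21/2).
= 1.32450^(21/2) = 19.12.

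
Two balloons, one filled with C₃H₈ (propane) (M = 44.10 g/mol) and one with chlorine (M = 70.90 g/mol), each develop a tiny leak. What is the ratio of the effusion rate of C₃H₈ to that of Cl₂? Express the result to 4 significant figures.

From Graham's law, rate_C₃H₈/rate_Cl₂ = √(M_Cl₂/M_C₃H₈) = √(70.90/44.10) = √1.608 = 1.268.

1.268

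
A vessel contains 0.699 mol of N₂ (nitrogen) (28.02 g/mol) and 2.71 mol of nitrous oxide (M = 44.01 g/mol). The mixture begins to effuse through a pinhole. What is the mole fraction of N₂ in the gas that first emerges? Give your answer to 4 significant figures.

Rate_i ∝ x_i/√M_i (Graham's law weighted by mole fraction), so the effusate composition follows n_i/√M_i.
So x_N₂ in the escaping gas = (n_N₂/√M_N₂) / Σ(n_i/√M_i)
= (0.699/√28.02) / (0.699/√28.02 + 2.71/√44.01) = 0.1321/(0.1321 + 0.4085) = 0.2443.

0.2443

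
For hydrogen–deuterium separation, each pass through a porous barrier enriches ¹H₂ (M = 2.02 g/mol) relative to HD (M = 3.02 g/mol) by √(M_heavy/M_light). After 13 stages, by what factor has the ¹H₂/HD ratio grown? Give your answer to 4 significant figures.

13.65

After 13 stages the ratio has grown by (√(3.02/2.02))^13 = (3.02/2.02)^(13/2).
= 1.49505^(13/2) = 13.65.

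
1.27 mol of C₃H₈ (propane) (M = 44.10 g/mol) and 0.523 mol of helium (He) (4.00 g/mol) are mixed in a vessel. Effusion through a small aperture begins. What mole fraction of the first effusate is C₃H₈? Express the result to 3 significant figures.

0.422

The effusion rate of species i is ∝ p_i/√M_i ∝ n_i/√M_i.
So x_C₃H₈ in the escaping gas = (n_C₃H₈/√M_C₃H₈) / Σ(n_i/√M_i)
= (1.27/√44.10) / (1.27/√44.10 + 0.523/√4.00) = 0.1912/(0.1912 + 0.2615) = 0.422.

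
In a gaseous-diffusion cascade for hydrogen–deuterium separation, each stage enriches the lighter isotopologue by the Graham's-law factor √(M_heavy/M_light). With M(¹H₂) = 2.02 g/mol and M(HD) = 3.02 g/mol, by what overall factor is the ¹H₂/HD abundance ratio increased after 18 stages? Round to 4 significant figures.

The single-stage factor is √(M_heavy/M_light), so 18 stages give [√(3.02/2.02)]^18 = (3.02/2.02)^(18/2).
= 1.49505^9 = 37.32.

37.32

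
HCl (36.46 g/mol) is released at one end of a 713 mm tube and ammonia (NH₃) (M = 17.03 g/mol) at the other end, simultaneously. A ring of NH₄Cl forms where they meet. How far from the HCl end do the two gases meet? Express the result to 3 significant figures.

The fronts meet when d_HCl + d_NH₃ = L with d_HCl/d_NH₃ = √(M_NH₃/M_HCl) (Graham's law). Here √(M_NH₃/M_HCl) = √(17.03/36.46) = 0.6834.
With d_HCl + d_NH₃ = 713 mm, d_NH₃ = 713/(1 + 0.6834) = 423.5 mm.
d_HCl = 713 − 423.5 = 289 mm.

289 mm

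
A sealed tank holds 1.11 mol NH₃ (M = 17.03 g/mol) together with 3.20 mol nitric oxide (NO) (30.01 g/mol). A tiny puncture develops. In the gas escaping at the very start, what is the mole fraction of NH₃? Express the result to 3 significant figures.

0.315

Rate_i ∝ x_i/√M_i (Graham's law weighted by mole fraction), so the effusate composition follows n_i/√M_i.
Mole fraction of NH₃ in the effusate = (n_NH₃/√M_NH₃) / (n_NH₃/√M_NH₃ + n_NO/√M_NO)
= (1.11/√17.03) / (1.11/√17.03 + 3.20/√30.01) = 0.2690/(0.2690 + 0.5841) = 0.315.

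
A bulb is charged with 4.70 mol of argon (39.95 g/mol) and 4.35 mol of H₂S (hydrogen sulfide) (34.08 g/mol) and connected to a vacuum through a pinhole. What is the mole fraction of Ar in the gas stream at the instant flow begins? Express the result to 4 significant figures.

0.4995

The effusion rate of species i is ∝ p_i/√M_i ∝ n_i/√M_i.
Mole fraction of Ar in the effusate = (n_Ar/√M_Ar) / (n_Ar/√M_Ar + n_H₂S/√M_H₂S)
= (4.70/√39.95) / (4.70/√39.95 + 4.35/√34.08) = 0.7436/(0.7436 + 0.7451) = 0.4995.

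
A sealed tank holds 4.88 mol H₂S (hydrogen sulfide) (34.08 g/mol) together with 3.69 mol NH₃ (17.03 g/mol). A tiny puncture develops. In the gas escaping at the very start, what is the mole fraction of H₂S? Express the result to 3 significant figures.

The effusion rate of species i is ∝ p_i/√M_i ∝ n_i/√M_i.
Mole fraction of H₂S in the effusate = (n_H₂S/√M_H₂S) / (n_H₂S/√M_H₂S + n_NH₃/√M_NH₃)
= (4.88/√34.08) / (4.88/√34.08 + 3.69/√17.03) = 0.8359/(0.8359 + 0.8942) = 0.483.

0.483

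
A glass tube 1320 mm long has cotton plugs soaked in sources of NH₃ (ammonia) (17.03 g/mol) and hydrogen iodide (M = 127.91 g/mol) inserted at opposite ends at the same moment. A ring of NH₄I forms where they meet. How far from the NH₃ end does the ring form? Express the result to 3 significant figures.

The fronts meet when d_NH₃ + d_HI = L with d_NH₃/d_HI = √(M_HI/M_NH₃) (Graham's law). Here √(M_HI/M_NH₃) = √(127.91/17.03) = 2.741.
With d_NH₃ + d_HI = 1320 mm, d_HI = 1320/(1 + 2.741) = 352.9 mm.
d_NH₃ = 1320 − 352.9 = 967 mm.

967 mm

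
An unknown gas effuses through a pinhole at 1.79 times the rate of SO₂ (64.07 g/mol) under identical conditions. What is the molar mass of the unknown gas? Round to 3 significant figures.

20.0 g/mol

By Graham's law, rate_X/rate_SO₂ = √(M_SO₂/M_X).
1.79 = √(64.07/M_X)
M_X = 64.07 / 1.79² = 64.07 / 3.204 = 20.0 g/mol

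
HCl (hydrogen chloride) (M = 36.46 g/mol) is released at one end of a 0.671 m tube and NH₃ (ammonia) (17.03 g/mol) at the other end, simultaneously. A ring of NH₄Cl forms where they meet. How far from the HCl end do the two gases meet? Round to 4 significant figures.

0.2724 m

Graham's law gives d_HCl/d_NH₃ = rate_HCl/rate_NH₃ = √(M_NH₃/M_HCl) = √(17.03/36.46) = 0.6834.
With d_HCl + d_NH₃ = 0.671 m, d_NH₃ = 0.671/(1 + 0.6834) = 0.3986 m.
d_HCl = 0.671 − 0.3986 = 0.2724 m.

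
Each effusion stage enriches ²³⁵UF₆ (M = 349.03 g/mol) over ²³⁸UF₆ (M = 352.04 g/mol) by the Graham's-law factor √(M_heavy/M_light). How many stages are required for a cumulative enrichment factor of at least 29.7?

Per stage α = (352.04/349.03)^(1/2) = 1.00862^0.5, giving ln α = 0.004293.
Need α^N ≥ 29.7 ⇒ N ≥ ln(29.7) / ln α = 3.391 / 0.004293 = 789.84.
Minimum whole number of stages: N = 790.

790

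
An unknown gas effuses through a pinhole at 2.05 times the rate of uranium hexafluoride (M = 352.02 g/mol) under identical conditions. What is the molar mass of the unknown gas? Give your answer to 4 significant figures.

Using Graham's law: rate_X/rate_UF₆ = √(M_UF₆/M_X).
2.05 = √(352.02/M_X)
M_X = 352.02 / 2.05² = 352.02 / 4.202 = 83.76 g/mol

83.76 g/mol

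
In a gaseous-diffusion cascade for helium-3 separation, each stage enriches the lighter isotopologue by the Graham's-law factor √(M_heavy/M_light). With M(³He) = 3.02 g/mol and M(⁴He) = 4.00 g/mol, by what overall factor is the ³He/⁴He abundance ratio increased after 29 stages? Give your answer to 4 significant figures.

58.85

After 29 stages the ratio has grown by (√(4.00/3.02))^29 = (4.00/3.02)^(29/2).
= 1.32450^(29/2) = 58.85.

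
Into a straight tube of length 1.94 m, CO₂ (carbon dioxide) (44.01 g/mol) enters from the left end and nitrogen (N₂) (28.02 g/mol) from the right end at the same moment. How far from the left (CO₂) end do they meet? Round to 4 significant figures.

The fronts meet when d_CO₂ + d_N₂ = L with d_CO₂/d_N₂ = √(M_N₂/M_CO₂) (Graham's law). Here √(M_N₂/M_CO₂) = √(28.02/44.01) = 0.7979.
With d_CO₂ + d_N₂ = 1.94 m, d_N₂ = 1.94/(1 + 0.7979) = 1.079 m.
d_CO₂ = 1.94 − 1.079 = 0.8610 m.

0.8610 m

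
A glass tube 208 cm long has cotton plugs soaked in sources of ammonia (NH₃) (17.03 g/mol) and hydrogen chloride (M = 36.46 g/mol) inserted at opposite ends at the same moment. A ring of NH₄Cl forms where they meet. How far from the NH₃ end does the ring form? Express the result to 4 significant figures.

123.6 cm

In equal time, each gas travels a distance ∝ its rate ∝ 1/√M, so d_NH₃/d_HCl = √(M_HCl/M_NH₃) = √(36.46/17.03) = 1.463.
With d_NH₃ + d_HCl = 208 cm, d_HCl = 208/(1 + 1.463) = 84.44 cm.
d_NH₃ = 208 − 84.44 = 123.6 cm.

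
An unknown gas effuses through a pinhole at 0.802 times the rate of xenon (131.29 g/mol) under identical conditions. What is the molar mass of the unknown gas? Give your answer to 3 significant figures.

204 g/mol

Using Graham's law: rate_X/rate_Xe = √(M_Xe/M_X).
0.802 = √(131.29/M_X)
M_X = 131.29 / 0.802² = 131.29 / 0.6432 = 204 g/mol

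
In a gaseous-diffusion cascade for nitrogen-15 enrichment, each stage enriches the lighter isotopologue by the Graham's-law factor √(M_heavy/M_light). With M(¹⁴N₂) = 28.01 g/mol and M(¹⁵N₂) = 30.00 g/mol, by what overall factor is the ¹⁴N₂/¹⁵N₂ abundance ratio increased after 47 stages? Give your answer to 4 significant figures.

5.018

The single-stage factor is √(M_heavy/M_light), so 47 stages give [√(30.00/28.01)]^47 = (30.00/28.01)^(47/2).
= 1.07105^(47/2) = 5.018.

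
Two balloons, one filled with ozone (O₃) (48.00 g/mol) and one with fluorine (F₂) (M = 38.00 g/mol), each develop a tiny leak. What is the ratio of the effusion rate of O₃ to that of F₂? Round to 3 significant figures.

Graham's law gives rate_O₃/rate_F₂ = √(M_F₂/M_O₃) = √(38.00/48.00) = √0.7917 = 0.890.

0.890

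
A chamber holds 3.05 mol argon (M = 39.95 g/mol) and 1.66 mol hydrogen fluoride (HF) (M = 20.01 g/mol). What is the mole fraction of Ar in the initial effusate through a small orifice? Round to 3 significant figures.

0.565

Each component's effusion rate ∝ (its partial pressure)·(1/√M) ∝ n_i/√M_i.
x_Ar(eff) = (n_Ar/√M_Ar) / (n_Ar/√M_Ar + n_HF/√M_HF)
= (3.05/√39.95) / (3.05/√39.95 + 1.66/√20.01) = 0.4825/(0.4825 + 0.3711) = 0.565.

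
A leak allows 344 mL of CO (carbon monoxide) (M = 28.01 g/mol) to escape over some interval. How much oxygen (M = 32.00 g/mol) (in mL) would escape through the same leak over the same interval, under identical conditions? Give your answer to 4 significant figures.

By Graham's law, rate_O₂/rate_CO = √(M_CO/M_O₂) = √(28.01/32.00) = √0.8753 = 0.9356.
So the volume for O₂ is 344 × 0.9356 = 321.8 mL.

321.8 mL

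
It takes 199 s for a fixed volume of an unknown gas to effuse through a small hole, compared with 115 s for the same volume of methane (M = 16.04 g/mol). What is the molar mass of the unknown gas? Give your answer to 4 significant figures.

From Graham's law, t_X/t_CH₄ = √(M_X/M_CH₄).
199/115 = 1.730 = √(M_X/16.04)
M_X = 16.04 × 1.730² = 16.04 × 2.994 = 48.03 g/mol

48.03 g/mol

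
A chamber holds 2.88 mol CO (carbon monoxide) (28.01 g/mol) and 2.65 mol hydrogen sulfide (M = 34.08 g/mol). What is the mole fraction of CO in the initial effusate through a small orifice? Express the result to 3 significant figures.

0.545

Effusion rate of each component ∝ n_i/√M_i (partial pressure × 1/√M).
Mole fraction of CO in the effusate = (n_CO/√M_CO) / (n_CO/√M_CO + n_H₂S/√M_H₂S)
= (2.88/√28.01) / (2.88/√28.01 + 2.65/√34.08) = 0.5442/(0.5442 + 0.4539) = 0.545.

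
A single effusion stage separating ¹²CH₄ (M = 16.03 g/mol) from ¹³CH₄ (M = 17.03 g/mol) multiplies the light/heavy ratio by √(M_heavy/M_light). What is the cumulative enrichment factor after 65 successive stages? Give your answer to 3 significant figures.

7.15

Overall factor = α^65 with α = √(17.03/16.03), i.e. (17.03/16.03)^(65/2).
= 1.06238^(65/2) = 7.15.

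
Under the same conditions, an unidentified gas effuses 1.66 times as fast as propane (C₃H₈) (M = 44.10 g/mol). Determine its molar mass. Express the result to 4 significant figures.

Since effusion rate ∝ 1/√M, rate_X/rate_C₃H₈ = √(M_C₃H₈/M_X).
1.66 = √(44.10/M_X)
M_X = 44.10 / 1.66² = 44.10 / 2.756 = 16.00 g/mol

16.00 g/mol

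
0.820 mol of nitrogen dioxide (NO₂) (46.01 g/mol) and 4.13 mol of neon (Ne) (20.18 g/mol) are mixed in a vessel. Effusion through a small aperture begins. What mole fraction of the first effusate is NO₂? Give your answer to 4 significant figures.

The effusion rate of species i is ∝ p_i/√M_i ∝ n_i/√M_i.
So x_NO₂ in the escaping gas = (n_NO₂/√M_NO₂) / Σ(n_i/√M_i)
= (0.820/√46.01) / (0.820/√46.01 + 4.13/√20.18) = 0.1209/(0.1209 + 0.9194) = 0.1162.

0.1162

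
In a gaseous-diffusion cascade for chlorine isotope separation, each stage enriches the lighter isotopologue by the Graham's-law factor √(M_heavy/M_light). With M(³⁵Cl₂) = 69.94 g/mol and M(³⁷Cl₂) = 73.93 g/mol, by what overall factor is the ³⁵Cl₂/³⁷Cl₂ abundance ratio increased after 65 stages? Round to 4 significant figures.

6.069

Each stage multiplies the ratio by α = √(73.93/69.94), so after 65 stages the overall factor is α^65 = (73.93/69.94)^(65/2).
= 1.05705^(65/2) = 6.069.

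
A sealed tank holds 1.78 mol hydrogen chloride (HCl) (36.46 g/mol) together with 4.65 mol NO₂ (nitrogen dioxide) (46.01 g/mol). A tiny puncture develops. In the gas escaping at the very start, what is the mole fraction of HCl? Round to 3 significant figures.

0.301

Each component's effusion rate ∝ (its partial pressure)·(1/√M) ∝ n_i/√M_i.
x_HCl(eff) = (n_HCl/√M_HCl) / (n_HCl/√M_HCl + n_NO₂/√M_NO₂)
= (1.78/√36.46) / (1.78/√36.46 + 4.65/√46.01) = 0.2948/(0.2948 + 0.6855) = 0.301.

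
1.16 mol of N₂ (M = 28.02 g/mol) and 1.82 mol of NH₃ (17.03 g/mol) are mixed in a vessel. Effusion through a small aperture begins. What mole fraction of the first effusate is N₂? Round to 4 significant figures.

0.3319

Each component's effusion rate ∝ (its partial pressure)·(1/√M) ∝ n_i/√M_i.
Mole fraction of N₂ in the effusate = (n_N₂/√M_N₂) / (n_N₂/√M_N₂ + n_NH₃/√M_NH₃)
= (1.16/√28.02) / (1.16/√28.02 + 1.82/√17.03) = 0.2191/(0.2191 + 0.4410) = 0.3319.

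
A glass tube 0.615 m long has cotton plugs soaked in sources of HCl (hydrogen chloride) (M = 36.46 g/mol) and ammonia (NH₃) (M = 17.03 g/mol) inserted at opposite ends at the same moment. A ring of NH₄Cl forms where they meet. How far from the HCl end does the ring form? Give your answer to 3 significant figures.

0.250 m

In equal time, each gas travels a distance ∝ its rate ∝ 1/√M, so d_HCl/d_NH₃ = √(M_NH₃/M_HCl) = √(17.03/36.46) = 0.6834.
With d_HCl + d_NH₃ = 0.615 m, d_NH₃ = 0.615/(1 + 0.6834) = 0.3653 m.
d_HCl = 0.615 − 0.3653 = 0.250 m.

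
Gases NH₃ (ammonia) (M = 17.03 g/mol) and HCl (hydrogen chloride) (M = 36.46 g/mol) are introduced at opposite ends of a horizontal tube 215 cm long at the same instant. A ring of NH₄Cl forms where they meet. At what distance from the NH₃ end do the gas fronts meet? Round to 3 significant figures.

Distances travelled in equal time are proportional to diffusion rates, so d_NH₃/d_HCl = √(M_HCl/M_NH₃) = √(36.46/17.03) = 1.463.
With d_NH₃ + d_HCl = 215 cm, d_HCl = 215/(1 + 1.463) = 87.29 cm.
d_NH₃ = 215 − 87.29 = 128 cm.

128 cm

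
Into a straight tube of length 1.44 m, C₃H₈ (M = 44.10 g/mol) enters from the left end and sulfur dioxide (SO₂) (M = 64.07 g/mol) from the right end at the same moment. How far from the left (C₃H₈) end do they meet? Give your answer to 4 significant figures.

0.7870 m

In equal time, each gas travels a distance ∝ its rate ∝ 1/√M, so d_C₃H₈/d_SO₂ = √(M_SO₂/M_C₃H₈) = √(64.07/44.10) = 1.205.
With d_C₃H₈ + d_SO₂ = 1.44 m, d_SO₂ = 1.44/(1 + 1.205) = 0.6530 m.
d_C₃H₈ = 1.44 − 0.6530 = 0.7870 m.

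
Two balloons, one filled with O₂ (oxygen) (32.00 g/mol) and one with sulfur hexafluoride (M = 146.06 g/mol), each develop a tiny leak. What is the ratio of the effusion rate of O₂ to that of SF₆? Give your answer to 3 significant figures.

2.14

Since effusion rate ∝ 1/√M, rate_O₂/rate_SF₆ = √(M_SF₆/M_O₂) = √(146.06/32.00) = √4.564 = 2.14.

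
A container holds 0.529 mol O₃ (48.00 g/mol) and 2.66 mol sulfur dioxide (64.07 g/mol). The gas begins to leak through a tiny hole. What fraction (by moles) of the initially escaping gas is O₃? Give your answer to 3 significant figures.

0.187

Rate_i ∝ x_i/√M_i (Graham's law weighted by mole fraction), so the effusate composition follows n_i/√M_i.
Mole fraction of O₃ in the effusate = (n_O₃/√M_O₃) / (n_O₃/√M_O₃ + n_SO₂/√M_SO₂)
= (0.529/√48.00) / (0.529/√48.00 + 2.66/√64.07) = 0.07635/(0.07635 + 0.3323) = 0.187.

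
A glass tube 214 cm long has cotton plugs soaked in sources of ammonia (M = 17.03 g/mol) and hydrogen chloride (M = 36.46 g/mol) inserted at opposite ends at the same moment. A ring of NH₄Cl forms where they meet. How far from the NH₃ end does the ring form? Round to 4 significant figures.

127.1 cm

The fronts meet when d_NH₃ + d_HCl = L with d_NH₃/d_HCl = √(M_HCl/M_NH₃) (Graham's law). Here √(M_HCl/M_NH₃) = √(36.46/17.03) = 1.463.
With d_NH₃ + d_HCl = 214 cm, d_HCl = 214/(1 + 1.463) = 86.88 cm.
d_NH₃ = 214 − 86.88 = 127.1 cm.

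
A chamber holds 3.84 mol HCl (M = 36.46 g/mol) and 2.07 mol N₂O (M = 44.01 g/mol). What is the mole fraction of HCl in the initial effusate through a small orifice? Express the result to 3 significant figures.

Each component's effusion rate ∝ (its partial pressure)·(1/√M) ∝ n_i/√M_i.
So x_HCl in the escaping gas = (n_HCl/√M_HCl) / Σ(n_i/√M_i)
= (3.84/√36.46) / (3.84/√36.46 + 2.07/√44.01) = 0.6359/(0.6359 + 0.3120) = 0.671.

0.671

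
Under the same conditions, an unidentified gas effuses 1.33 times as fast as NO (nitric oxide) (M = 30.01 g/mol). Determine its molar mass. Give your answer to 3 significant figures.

17.0 g/mol

Using Graham's law: rate_X/rate_NO = √(M_NO/M_X).
1.33 = √(30.01/M_X)
M_X = 30.01 / 1.33² = 30.01 / 1.769 = 17.0 g/mol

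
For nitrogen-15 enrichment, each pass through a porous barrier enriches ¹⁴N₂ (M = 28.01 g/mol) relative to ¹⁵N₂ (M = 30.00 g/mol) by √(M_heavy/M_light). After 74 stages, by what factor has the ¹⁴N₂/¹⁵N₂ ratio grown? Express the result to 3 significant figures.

The single-stage factor is √(M_heavy/M_light), so 74 stages give [√(30.00/28.01)]^74 = (30.00/28.01)^(74/2).
= 1.07105^37 = 12.7.

12.7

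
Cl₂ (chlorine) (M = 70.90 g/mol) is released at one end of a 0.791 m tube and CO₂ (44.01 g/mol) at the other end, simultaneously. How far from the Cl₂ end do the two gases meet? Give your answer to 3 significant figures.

Distances travelled in equal time are proportional to diffusion rates, so d_Cl₂/d_CO₂ = √(M_CO₂/M_Cl₂) = √(44.01/70.90) = 0.7879.
With d_Cl₂ + d_CO₂ = 0.791 m, d_CO₂ = 0.791/(1 + 0.7879) = 0.4424 m.
d_Cl₂ = 0.791 − 0.4424 = 0.349 m.

0.349 m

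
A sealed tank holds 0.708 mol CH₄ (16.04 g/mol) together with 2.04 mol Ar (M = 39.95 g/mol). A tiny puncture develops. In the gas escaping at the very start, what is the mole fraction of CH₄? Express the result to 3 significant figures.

0.354

Effusion rate of each component ∝ n_i/√M_i (partial pressure × 1/√M).
x_CH₄(eff) = (n_CH₄/√M_CH₄) / (n_CH₄/√M_CH₄ + n_Ar/√M_Ar)
= (0.708/√16.04) / (0.708/√16.04 + 2.04/√39.95) = 0.1768/(0.1768 + 0.3228) = 0.354.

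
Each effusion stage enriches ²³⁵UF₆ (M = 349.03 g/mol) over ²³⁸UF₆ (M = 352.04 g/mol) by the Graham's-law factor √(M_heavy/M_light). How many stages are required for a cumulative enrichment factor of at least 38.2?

With α = √(352.04/349.03) per stage, ln α = ½ ln(1.00862) = 0.004293.
Need α^N ≥ 38.2 ⇒ N ≥ ln(38.2) / ln α = 3.643 / 0.004293 = 848.46.
So at least 849 stages are needed.

849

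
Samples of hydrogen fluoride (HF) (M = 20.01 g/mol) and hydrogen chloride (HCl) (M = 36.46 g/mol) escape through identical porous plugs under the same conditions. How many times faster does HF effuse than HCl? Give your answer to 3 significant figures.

1.35

Using Graham's law: rate_HF/rate_HCl = √(M_HCl/M_HF) = √(36.46/20.01) = √1.822 = 1.35.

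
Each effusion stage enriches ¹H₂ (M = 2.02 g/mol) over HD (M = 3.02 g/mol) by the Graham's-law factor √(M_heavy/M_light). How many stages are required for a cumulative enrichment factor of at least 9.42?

With α = √(3.02/2.02) per stage, ln α = ½ ln(1.49505) = 0.2011.
Need α^N ≥ 9.42 ⇒ N ≥ ln(9.42) / ln α = 2.243 / 0.2011 = 11.15.
So at least 12 stages are needed.

12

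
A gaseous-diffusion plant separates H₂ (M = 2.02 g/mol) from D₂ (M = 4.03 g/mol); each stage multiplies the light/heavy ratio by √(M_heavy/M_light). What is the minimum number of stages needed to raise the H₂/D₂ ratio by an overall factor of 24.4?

10

With α = √(4.03/2.02) per stage, ln α = ½ ln(1.99505) = 0.3453.
Need α^N ≥ 24.4 ⇒ N ≥ ln(24.4) / ln α = 3.195 / 0.3453 = 9.25.
Minimum whole number of stages: N = 10.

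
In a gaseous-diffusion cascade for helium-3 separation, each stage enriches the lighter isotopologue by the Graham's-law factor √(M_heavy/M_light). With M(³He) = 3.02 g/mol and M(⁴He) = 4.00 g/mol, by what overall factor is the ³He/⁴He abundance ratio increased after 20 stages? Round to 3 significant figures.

16.6

Each stage multiplies the ratio by α = √(4.00/3.02), so after 20 stages the overall factor is α^20 = (4.00/3.02)^(20/2).
= 1.32450^10 = 16.6.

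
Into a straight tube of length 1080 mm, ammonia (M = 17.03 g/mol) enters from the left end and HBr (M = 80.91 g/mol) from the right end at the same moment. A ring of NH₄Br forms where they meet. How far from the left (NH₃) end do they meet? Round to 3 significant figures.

740 mm

Distances travelled in equal time are proportional to diffusion rates, so d_NH₃/d_HBr = √(M_HBr/M_NH₃) = √(80.91/17.03) = 2.180.
With d_NH₃ + d_HBr = 1080 mm, d_HBr = 1080/(1 + 2.180) = 339.7 mm.
d_NH₃ = 1080 − 339.7 = 740 mm.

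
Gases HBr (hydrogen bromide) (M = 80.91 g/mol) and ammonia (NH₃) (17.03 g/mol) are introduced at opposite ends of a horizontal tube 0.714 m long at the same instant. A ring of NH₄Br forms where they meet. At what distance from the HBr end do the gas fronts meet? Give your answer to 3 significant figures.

The fronts meet when d_HBr + d_NH₃ = L with d_HBr/d_NH₃ = √(M_NH₃/M_HBr) (Graham's law). Here √(M_NH₃/M_HBr) = √(17.03/80.91) = 0.4588.
With d_HBr + d_NH₃ = 0.714 m, d_NH₃ = 0.714/(1 + 0.4588) = 0.4894 m.
d_HBr = 0.714 − 0.4894 = 0.225 m.

0.225 m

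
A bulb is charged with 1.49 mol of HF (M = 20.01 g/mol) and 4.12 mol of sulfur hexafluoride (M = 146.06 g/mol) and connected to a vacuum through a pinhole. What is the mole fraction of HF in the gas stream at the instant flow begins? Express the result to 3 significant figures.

Rate_i ∝ x_i/√M_i (Graham's law weighted by mole fraction), so the effusate composition follows n_i/√M_i.
Mole fraction of HF in the effusate = (n_HF/√M_HF) / (n_HF/√M_HF + n_SF₆/√M_SF₆)
= (1.49/√20.01) / (1.49/√20.01 + 4.12/√146.06) = 0.3331/(0.3331 + 0.3409) = 0.494.

0.494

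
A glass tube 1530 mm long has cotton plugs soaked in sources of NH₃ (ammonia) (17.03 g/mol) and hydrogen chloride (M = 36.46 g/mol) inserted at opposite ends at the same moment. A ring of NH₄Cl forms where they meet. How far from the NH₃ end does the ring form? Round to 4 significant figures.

In equal time, each gas travels a distance ∝ its rate ∝ 1/√M, so d_NH₃/d_HCl = √(M_HCl/M_NH₃) = √(36.46/17.03) = 1.463.
With d_NH₃ + d_HCl = 1530 mm, d_HCl = 1530/(1 + 1.463) = 621.1 mm.
d_NH₃ = 1530 − 621.1 = 908.9 mm.

908.9 mm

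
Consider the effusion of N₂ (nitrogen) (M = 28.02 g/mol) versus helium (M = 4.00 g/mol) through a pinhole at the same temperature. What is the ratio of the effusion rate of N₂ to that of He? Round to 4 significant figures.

0.3778

Since effusion rate ∝ 1/√M, rate_N₂/rate_He = √(M_He/M_N₂) = √(4.00/28.02) = √0.1428 = 0.3778.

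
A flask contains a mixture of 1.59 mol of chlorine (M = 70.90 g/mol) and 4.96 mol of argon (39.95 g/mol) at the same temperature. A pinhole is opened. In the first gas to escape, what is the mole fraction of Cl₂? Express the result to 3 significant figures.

0.194

Each component's effusion rate ∝ (its partial pressure)·(1/√M) ∝ n_i/√M_i.
Mole fraction of Cl₂ in the effusate = (n_Cl₂/√M_Cl₂) / (n_Cl₂/√M_Cl₂ + n_Ar/√M_Ar)
= (1.59/√70.90) / (1.59/√70.90 + 4.96/√39.95) = 0.1888/(0.1888 + 0.7847) = 0.194.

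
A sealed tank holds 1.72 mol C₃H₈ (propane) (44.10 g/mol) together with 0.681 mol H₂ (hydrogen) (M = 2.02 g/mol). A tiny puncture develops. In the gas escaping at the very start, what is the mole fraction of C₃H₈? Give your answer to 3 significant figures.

0.351

Effusion rate of each component ∝ n_i/√M_i (partial pressure × 1/√M).
Mole fraction of C₃H₈ in the effusate = (n_C₃H₈/√M_C₃H₈) / (n_C₃H₈/√M_C₃H₈ + n_H₂/√M_H₂)
= (1.72/√44.10) / (1.72/√44.10 + 0.681/√2.02) = 0.2590/(0.2590 + 0.4791) = 0.351.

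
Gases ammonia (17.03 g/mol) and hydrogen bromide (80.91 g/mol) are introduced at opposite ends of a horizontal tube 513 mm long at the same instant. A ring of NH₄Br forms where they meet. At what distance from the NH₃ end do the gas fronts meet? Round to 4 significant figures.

In equal time, each gas travels a distance ∝ its rate ∝ 1/√M, so d_NH₃/d_HBr = √(M_HBr/M_NH₃) = √(80.91/17.03) = 2.180.
With d_NH₃ + d_HBr = 513 mm, d_HBr = 513/(1 + 2.180) = 161.3 mm.
d_NH₃ = 513 − 161.3 = 351.7 mm.

351.7 mm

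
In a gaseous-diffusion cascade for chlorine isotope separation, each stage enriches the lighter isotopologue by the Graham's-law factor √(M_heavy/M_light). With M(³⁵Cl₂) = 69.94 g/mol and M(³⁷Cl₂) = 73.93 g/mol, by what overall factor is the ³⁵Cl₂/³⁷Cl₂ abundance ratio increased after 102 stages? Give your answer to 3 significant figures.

The single-stage factor is √(M_heavy/M_light), so 102 stages give [√(73.93/69.94)]^102 = (73.93/69.94)^(102/2).
= 1.05705^51 = 16.9.

16.9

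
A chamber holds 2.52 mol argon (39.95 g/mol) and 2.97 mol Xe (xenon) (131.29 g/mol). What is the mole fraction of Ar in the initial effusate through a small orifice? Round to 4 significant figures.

0.6060

Effusion rate of each component ∝ n_i/√M_i (partial pressure × 1/√M).
x_Ar(eff) = (n_Ar/√M_Ar) / (n_Ar/√M_Ar + n_Xe/√M_Xe)
= (2.52/√39.95) / (2.52/√39.95 + 2.97/√131.29) = 0.3987/(0.3987 + 0.2592) = 0.6060.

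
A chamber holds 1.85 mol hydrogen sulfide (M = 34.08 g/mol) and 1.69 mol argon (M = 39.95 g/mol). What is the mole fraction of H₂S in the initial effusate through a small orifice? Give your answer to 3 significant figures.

The effusion rate of species i is ∝ p_i/√M_i ∝ n_i/√M_i.
x_H₂S(eff) = (n_H₂S/√M_H₂S) / (n_H₂S/√M_H₂S + n_Ar/√M_Ar)
= (1.85/√34.08) / (1.85/√34.08 + 1.69/√39.95) = 0.3169/(0.3169 + 0.2674) = 0.542.

0.542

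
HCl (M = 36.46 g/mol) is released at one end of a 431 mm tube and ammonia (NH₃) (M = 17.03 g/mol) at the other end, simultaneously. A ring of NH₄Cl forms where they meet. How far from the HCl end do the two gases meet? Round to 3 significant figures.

175 mm

The fronts meet when d_HCl + d_NH₃ = L with d_HCl/d_NH₃ = √(M_NH₃/M_HCl) (Graham's law). Here √(M_NH₃/M_HCl) = √(17.03/36.46) = 0.6834.
With d_HCl + d_NH₃ = 431 mm, d_NH₃ = 431/(1 + 0.6834) = 256.0 mm.
d_HCl = 431 − 256.0 = 175 mm.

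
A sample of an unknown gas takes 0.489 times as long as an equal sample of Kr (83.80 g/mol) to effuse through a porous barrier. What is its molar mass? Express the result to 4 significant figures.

From Graham's law, t_X/t_Kr = √(M_X/M_Kr).
0.489 = √(M_X/83.80)
M_X = 83.80 × 0.489² = 83.80 × 0.2391 = 20.04 g/mol

20.04 g/mol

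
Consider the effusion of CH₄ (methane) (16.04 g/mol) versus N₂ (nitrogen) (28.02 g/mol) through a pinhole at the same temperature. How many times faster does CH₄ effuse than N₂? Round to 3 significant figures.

Graham's law gives rate_CH₄/rate_N₂ = √(M_N₂/M_CH₄) = √(28.02/16.04) = √1.747 = 1.32.

1.32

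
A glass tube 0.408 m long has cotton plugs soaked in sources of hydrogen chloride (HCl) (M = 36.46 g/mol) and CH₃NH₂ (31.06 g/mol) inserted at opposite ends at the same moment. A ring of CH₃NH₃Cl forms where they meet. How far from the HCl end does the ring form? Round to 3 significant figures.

0.196 m

Graham's law gives d_HCl/d_CH₃NH₂ = rate_HCl/rate_CH₃NH₂ = √(M_CH₃NH₂/M_HCl) = √(31.06/36.46) = 0.9230.
With d_HCl + d_CH₃NH₂ = 0.408 m, d_CH₃NH₂ = 0.408/(1 + 0.9230) = 0.2122 m.
d_HCl = 0.408 − 0.2122 = 0.196 m.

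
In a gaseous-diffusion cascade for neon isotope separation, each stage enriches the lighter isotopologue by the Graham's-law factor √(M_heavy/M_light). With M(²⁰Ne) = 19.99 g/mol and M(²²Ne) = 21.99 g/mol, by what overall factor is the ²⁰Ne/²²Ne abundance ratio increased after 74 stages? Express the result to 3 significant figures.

34.1

The single-stage factor is √(M_heavy/M_light), so 74 stages give [√(21.99/19.99)]^74 = (21.99/19.99)^(74/2).
= 1.10005^37 = 34.1.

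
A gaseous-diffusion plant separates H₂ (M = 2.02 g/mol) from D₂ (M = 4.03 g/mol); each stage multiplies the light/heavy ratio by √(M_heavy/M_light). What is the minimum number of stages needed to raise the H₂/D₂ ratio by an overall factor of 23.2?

10

Per stage α = (4.03/2.02)^(1/2) = 1.99505^0.5, giving ln α = 0.3453.
Need α^N ≥ 23.2 ⇒ N ≥ ln(23.2) / ln α = 3.144 / 0.3453 = 9.10.
So at least 10 stages are needed.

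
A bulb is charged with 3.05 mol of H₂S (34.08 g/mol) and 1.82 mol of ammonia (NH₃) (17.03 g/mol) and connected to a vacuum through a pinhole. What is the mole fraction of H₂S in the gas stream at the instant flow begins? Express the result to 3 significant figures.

0.542

Rate_i ∝ x_i/√M_i (Graham's law weighted by mole fraction), so the effusate composition follows n_i/√M_i.
So x_H₂S in the escaping gas = (n_H₂S/√M_H₂S) / Σ(n_i/√M_i)
= (3.05/√34.08) / (3.05/√34.08 + 1.82/√17.03) = 0.5225/(0.5225 + 0.4410) = 0.542.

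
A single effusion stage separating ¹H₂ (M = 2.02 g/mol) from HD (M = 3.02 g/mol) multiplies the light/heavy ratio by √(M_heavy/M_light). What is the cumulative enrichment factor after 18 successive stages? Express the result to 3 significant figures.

37.3

After 18 stages the ratio has grown by (√(3.02/2.02))^18 = (3.02/2.02)^(18/2).
= 1.49505^9 = 37.3.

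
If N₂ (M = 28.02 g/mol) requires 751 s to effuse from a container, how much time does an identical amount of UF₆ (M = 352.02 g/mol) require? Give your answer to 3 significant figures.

2660 s

By Graham's law, t_UF₆/t_N₂ = √(M_UF₆/M_N₂) = √(352.02/28.02) = √12.56 = 3.544.
So the time for UF₆ is 751 × 3.544 = 2660 s.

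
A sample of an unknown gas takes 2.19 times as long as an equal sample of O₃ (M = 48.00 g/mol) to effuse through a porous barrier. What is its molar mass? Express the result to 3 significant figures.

By Graham's law, t_X/t_O₃ = √(M_X/M_O₃).
2.19 = √(M_X/48.00)
M_X = 48.00 × 2.19² = 48.00 × 4.796 = 230 g/mol

230 g/mol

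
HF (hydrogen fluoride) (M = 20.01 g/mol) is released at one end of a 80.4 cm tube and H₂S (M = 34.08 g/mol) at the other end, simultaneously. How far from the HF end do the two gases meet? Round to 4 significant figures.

Graham's law gives d_HF/d_H₂S = rate_HF/rate_H₂S = √(M_H₂S/M_HF) = √(34.08/20.01) = 1.305.
With d_HF + d_H₂S = 80.4 cm, d_H₂S = 80.4/(1 + 1.305) = 34.88 cm.
d_HF = 80.4 − 34.88 = 45.52 cm.

45.52 cm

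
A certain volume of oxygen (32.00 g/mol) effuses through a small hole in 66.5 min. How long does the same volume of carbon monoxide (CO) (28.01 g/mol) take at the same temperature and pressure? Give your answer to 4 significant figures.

From Graham's law, t_CO/t_O₂ = √(M_CO/M_O₂) = √(28.01/32.00) = √0.8753 = 0.9356.
So the time for CO is 66.5 × 0.9356 = 62.22 min.

62.22 min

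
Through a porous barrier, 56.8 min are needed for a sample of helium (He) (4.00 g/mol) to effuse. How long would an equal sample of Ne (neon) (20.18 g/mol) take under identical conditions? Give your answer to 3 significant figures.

By Graham's law, t_Ne/t_He = √(M_Ne/M_He) = √(20.18/4.00) = √5.045 = 2.246.
So the time for Ne is 56.8 × 2.246 = 128 min.

128 min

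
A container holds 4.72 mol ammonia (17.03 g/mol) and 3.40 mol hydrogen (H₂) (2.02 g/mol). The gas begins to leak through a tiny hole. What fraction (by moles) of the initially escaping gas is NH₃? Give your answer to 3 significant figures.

0.323

Rate_i ∝ x_i/√M_i (Graham's law weighted by mole fraction), so the effusate composition follows n_i/√M_i.
Mole fraction of NH₃ in the effusate = (n_NH₃/√M_NH₃) / (n_NH₃/√M_NH₃ + n_H₂/√M_H₂)
= (4.72/√17.03) / (4.72/√17.03 + 3.40/√2.02) = 1.144/(1.144 + 2.392) = 0.323.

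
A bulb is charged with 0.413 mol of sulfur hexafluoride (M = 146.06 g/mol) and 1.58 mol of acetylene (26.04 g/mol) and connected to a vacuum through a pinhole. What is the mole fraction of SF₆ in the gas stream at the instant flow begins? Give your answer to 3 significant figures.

The effusion rate of species i is ∝ p_i/√M_i ∝ n_i/√M_i.
So x_SF₆ in the escaping gas = (n_SF₆/√M_SF₆) / Σ(n_i/√M_i)
= (0.413/√146.06) / (0.413/√146.06 + 1.58/√26.04) = 0.03417/(0.03417 + 0.3096) = 0.0994.

0.0994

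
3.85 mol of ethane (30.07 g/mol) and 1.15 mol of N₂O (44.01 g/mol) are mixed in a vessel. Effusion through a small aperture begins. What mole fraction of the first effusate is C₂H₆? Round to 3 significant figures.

0.802

Rate_i ∝ x_i/√M_i (Graham's law weighted by mole fraction), so the effusate composition follows n_i/√M_i.
Mole fraction of C₂H₆ in the effusate = (n_C₂H₆/√M_C₂H₆) / (n_C₂H₆/√M_C₂H₆ + n_N₂O/√M_N₂O)
= (3.85/√30.07) / (3.85/√30.07 + 1.15/√44.01) = 0.7021/(0.7021 + 0.1733) = 0.802.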